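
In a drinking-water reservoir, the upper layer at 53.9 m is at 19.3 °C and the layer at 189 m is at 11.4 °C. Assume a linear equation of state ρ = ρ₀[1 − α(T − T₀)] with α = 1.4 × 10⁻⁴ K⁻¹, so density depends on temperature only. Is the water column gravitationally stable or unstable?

ΔT = 11.4 − 19.3 = -7.9 K, so Δρ/ρ₀ = −αΔT = 1.106 × 10⁻³.
Δρ/ρ₀ > 0, so Δρ > 0: deeper water is denser → statically stable.

stable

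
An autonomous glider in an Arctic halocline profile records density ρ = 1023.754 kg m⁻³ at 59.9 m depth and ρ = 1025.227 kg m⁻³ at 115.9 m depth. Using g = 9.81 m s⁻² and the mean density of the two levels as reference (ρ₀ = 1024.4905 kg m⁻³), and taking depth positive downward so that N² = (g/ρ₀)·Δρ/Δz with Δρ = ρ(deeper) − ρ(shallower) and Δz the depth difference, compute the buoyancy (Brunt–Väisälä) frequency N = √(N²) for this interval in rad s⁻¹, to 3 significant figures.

Δρ = 1025.227 − 1023.754 = 1.473 kg m⁻³ over Δz = 115.9 − 59.9 = 56 m.
N² = (9.81/1024.4905) × (1.473/56) = 2.5187 × 10⁻⁴ s⁻².
N = √(2.5187 × 10⁻⁴) = 0.015870 rad s⁻¹ ≈ 0.0159 rad s⁻¹.

0.0159 rad s⁻¹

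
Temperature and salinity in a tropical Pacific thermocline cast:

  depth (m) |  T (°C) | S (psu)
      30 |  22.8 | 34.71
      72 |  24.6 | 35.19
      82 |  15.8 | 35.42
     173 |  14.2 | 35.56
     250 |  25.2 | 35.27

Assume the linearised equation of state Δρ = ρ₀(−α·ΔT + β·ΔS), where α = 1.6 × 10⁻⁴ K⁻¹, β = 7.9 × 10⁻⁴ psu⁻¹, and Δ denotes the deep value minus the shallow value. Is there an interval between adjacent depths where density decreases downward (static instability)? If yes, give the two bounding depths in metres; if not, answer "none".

Evaluate Δρ/ρ₀ = −αΔT + βΔS across each adjacent pair:
  30–72 m: −αΔT+βΔS = −(1.6 × 10⁻⁴)(+1.8)+(7.9 × 10⁻⁴)(+0.48) = 9.1 × 10⁻⁵ → stable
  72–82 m: −αΔT+βΔS = −(1.6 × 10⁻⁴)(-8.8)+(7.9 × 10⁻⁴)(+0.23) = 1.6 × 10⁻³ → stable
  82–173 m: −αΔT+βΔS = −(1.6 × 10⁻⁴)(-1.6)+(7.9 × 10⁻⁴)(+0.14) = 3.7 × 10⁻⁴ → stable
  173–250 m: −αΔT+βΔS = −(1.6 × 10⁻⁴)(+11.0)+(7.9 × 10⁻⁴)(-0.29) = -2.0 × 10⁻³ → UNSTABLE
The 173–250 m interval has Δρ < 0: lighter water underlies denser water.

173–250 m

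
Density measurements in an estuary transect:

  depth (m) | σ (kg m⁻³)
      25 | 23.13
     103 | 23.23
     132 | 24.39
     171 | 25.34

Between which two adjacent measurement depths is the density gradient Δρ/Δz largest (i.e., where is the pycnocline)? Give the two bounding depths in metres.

Compute the density gradient over each adjacent pair:
  25–103 m: Δρ/Δz = 0.10/78 = 1.3 × 10⁻³ kg m⁻⁴
  103–132 m: Δρ/Δz = 1.16/29 = 0.040 kg m⁻⁴
  132–171 m: Δρ/Δz = 0.95/39 = 0.024 kg m⁻⁴
The largest gradient is in the 103–132 m interval — the pycnocline.

103–132 m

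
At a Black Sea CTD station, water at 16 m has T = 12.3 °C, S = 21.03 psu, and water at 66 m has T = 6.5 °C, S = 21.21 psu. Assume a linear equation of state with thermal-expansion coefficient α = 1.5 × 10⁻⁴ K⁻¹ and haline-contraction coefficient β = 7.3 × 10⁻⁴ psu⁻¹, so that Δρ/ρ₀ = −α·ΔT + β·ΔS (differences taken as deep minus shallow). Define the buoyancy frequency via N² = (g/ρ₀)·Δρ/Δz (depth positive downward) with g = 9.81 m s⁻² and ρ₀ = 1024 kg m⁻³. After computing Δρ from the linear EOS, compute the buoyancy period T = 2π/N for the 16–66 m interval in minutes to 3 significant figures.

ΔT = -5.8 K, ΔS = +0.18 psu (deep − shallow).
Δρ/ρ₀ = −αΔT + βΔS = 8.70 × 10⁻⁴ + 1.314 × 10⁻⁴ = 1.0014 × 10⁻³, so Δρ ≈ 1.025 kg m⁻³.
N² = (g/ρ₀)·Δρ/Δz = g·(Δρ/ρ₀)/Δz = 9.81 × 1.0014 × 10⁻³ / 50 = 1.9647 × 10⁻⁴ s⁻².
N = √(1.9647 × 10⁻⁴) = 0.014017 rad s⁻¹ → T = 2π/N = 448.25 s = 7.4708 min ≈ 7.47 min.

7.47 min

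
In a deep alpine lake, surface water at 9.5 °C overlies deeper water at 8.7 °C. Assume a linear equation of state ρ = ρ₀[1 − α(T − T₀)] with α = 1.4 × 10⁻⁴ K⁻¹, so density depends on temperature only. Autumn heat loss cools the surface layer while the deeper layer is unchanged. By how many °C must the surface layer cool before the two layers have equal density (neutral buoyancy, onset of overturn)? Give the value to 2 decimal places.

With temperature the only control, equal density requires T_surf′ = T_deep.
T_surf′ = 8.7 °C.
Cooling required: 9.5 − 8.7 = 0.80 °C.

0.80 °C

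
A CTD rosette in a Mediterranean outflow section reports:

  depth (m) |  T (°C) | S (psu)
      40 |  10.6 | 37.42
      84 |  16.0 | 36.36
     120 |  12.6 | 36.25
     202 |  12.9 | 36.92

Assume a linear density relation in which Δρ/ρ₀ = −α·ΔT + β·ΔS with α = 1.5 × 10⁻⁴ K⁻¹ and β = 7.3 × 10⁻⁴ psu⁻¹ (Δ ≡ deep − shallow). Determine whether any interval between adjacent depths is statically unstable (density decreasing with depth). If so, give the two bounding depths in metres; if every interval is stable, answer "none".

Evaluate Δρ/ρ₀ = −αΔT + βΔS across each adjacent pair:
  40–84 m: −αΔT+βΔS = −(1.5 × 10⁻⁴)(+5.4)+(7.3 × 10⁻⁴)(-1.06) = -1.6 × 10⁻³ → UNSTABLE
  84–120 m: −αΔT+βΔS = −(1.5 × 10⁻⁴)(-3.4)+(7.3 × 10⁻⁴)(-0.11) = 4.3 × 10⁻⁴ → stable
  120–202 m: −αΔT+βΔS = −(1.5 × 10⁻⁴)(+0.3)+(7.3 × 10⁻⁴)(+0.67) = 4.4 × 10⁻⁴ → stable
The 40–84 m interval has Δρ < 0: lighter water underlies denser water.

40–84 m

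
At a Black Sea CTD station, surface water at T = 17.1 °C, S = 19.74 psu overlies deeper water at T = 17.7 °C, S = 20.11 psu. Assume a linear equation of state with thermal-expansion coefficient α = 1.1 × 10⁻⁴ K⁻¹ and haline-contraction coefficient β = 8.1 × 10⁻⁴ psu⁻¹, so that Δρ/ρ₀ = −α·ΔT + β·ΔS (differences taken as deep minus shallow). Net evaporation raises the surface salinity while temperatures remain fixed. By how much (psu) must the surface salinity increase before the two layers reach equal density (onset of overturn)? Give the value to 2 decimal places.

Neutral buoyancy requires −α(T_deep − T_surf) + β(S_deep − S_surf′) = 0.
S_surf′ = S_deep − (α/β)·ΔT = 20.11 − (1.1 × 10⁻⁴/8.1 × 10⁻⁴)·(+0.6) = 20.0285 psu.
Increase required: 20.0285 − 19.74 = 0.2885 psu.

0.29 psu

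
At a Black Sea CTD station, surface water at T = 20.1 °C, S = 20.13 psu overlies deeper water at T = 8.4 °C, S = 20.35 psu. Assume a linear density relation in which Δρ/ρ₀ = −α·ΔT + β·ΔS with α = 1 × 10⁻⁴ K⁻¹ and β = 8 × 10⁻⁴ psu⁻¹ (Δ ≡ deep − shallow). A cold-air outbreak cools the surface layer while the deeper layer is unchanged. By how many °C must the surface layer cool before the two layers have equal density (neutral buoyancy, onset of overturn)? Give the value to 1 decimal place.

Neutral buoyancy requires Δρ = 0, i.e. −α(T_deep − T_surf′) + β(S_deep − S_surf) = 0.
T_surf′ = T_deep − (β/α)·ΔS = 8.4 − (8 × 10⁻⁴/1 × 10⁻⁴)·(+0.22) = 6.640 °C.
Cooling required: 20.1 − (6.640) = 13.460 °C.

13.5 °C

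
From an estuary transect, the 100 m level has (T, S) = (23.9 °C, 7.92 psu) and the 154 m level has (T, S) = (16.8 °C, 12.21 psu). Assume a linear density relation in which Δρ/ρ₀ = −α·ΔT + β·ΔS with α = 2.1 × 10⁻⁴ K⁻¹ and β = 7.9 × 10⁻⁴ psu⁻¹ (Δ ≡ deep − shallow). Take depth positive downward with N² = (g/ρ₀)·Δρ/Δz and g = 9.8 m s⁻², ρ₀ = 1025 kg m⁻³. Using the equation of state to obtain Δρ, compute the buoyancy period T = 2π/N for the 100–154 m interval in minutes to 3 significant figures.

3.52 min

ΔT = -7.1 K, ΔS = +4.29 psu (deep − shallow).
Δρ/ρ₀ = −αΔT + βΔS = 1.491 × 10⁻³ + 3.3891 × 10⁻³ = 4.8801 × 10⁻³, so Δρ ≈ 5.002 kg m⁻³.
N² = (g/ρ₀)·Δρ/Δz = g·(Δρ/ρ₀)/Δz = 9.8 × 4.8801 × 10⁻³ / 54 = 8.8565 × 10⁻⁴ s⁻².
N = √(8.8565 × 10⁻⁴) = 0.029760 rad s⁻¹ → T = 2π/N = 211.13 s = 3.5188 min ≈ 3.52 min.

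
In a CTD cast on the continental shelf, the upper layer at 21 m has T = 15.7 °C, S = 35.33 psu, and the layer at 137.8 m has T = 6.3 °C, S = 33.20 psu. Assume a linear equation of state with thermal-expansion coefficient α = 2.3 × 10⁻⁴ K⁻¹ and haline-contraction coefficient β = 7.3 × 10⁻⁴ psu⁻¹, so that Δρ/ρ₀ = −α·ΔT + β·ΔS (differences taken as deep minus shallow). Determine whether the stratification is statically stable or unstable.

ΔT = 6.3 − 15.7 = -9.4 K and ΔS = 33.20 − 35.33 = -2.13 psu (deep − shallow).
−αΔT = 2.162 × 10⁻³; βΔS = -1.5549 × 10⁻³; sum Δρ/ρ₀ = 6.071 × 10⁻⁴.
Δρ/ρ₀ > 0, so Δρ > 0: deeper water is denser → statically stable.

stable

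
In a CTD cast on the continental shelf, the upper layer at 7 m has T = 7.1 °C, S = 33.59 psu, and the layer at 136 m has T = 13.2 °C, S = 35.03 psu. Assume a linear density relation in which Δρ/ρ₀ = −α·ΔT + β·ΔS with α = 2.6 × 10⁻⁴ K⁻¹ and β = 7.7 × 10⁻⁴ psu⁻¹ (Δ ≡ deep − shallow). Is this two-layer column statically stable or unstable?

unstable

ΔT = 13.2 − 7.1 = +6.1 K and ΔS = 35.03 − 33.59 = +1.44 psu (deep − shallow).
−αΔT = -1.586 × 10⁻³; βΔS = 1.1088 × 10⁻³; sum Δρ/ρ₀ = -4.772 × 10⁻⁴.
Δρ/ρ₀ < 0, so Δρ < 0: deeper water is lighter → statically unstable; the column would overturn.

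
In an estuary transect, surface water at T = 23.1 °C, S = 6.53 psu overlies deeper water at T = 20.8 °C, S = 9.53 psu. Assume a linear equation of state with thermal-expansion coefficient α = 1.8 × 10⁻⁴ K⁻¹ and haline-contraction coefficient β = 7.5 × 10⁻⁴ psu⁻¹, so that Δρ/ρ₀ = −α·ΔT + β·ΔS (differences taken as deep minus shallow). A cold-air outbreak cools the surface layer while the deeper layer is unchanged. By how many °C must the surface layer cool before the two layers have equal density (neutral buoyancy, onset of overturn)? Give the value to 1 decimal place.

14.8 °C

Neutral buoyancy requires Δρ = 0, i.e. −α(T_deep − T_surf′) + β(S_deep − S_surf) = 0.
T_surf′ = T_deep − (β/α)·ΔS = 20.8 − (7.5 × 10⁻⁴/1.8 × 10⁻⁴)·(+3.00) = 8.300 °C.
Cooling required: 23.1 − (8.300) = 14.800 °C.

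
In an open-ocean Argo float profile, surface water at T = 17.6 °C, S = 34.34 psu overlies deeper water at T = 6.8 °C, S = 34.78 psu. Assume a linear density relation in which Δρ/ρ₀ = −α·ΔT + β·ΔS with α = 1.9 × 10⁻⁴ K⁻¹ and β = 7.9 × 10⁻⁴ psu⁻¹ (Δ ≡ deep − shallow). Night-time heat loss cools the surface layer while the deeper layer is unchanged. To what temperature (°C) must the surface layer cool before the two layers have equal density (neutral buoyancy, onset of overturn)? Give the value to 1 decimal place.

Neutral buoyancy requires Δρ = 0, i.e. −α(T_deep − T_surf′) + β(S_deep − S_surf) = 0.
T_surf′ = T_deep − (β/α)·ΔS = 6.8 − (7.9 × 10⁻⁴/1.9 × 10⁻⁴)·(+0.44) = 4.971 °C.
Cooling required: 17.6 − (4.971) = 12.629 °C.

5.0 °C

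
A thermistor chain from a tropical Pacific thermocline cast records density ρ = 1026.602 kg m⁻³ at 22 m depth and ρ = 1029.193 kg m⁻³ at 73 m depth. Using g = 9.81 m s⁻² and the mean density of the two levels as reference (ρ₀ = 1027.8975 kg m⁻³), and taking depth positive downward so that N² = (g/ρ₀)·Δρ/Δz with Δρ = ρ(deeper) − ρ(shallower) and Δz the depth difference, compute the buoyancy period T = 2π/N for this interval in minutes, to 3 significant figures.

Δρ = 1029.193 − 1026.602 = 2.591 kg m⁻³ over Δz = 73 − 22 = 51 m.
N² = (9.81/1027.8975) × (2.591/51) = 4.8486 × 10⁻⁴ s⁻².
N = √(4.8486 × 10⁻⁴) = 0.022020 rad s⁻¹, so T = 2π/N = 285.34 s = 4.7557 min ≈ 4.76 min.

4.76 min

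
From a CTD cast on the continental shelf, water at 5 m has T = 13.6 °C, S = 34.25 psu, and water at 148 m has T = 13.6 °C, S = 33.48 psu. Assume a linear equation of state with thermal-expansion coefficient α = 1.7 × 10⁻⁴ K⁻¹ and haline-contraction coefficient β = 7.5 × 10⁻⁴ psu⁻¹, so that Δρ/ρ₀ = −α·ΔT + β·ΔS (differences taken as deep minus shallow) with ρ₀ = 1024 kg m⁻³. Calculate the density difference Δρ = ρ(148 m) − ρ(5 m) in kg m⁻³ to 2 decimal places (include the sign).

-0.59 kg m⁻³

ΔT = +0.0 K, ΔS = -0.77 psu (deep − shallow).
Δρ/ρ₀ = −(1.7 × 10⁻⁴)(+0.0) + (7.5 × 10⁻⁴)(-0.77) = -5.775 × 10⁻⁴.
Δρ = 1024 × (-5.775 × 10⁻⁴) = -0.59 kg m⁻³.
Negative Δρ: lighter below, statically unstable.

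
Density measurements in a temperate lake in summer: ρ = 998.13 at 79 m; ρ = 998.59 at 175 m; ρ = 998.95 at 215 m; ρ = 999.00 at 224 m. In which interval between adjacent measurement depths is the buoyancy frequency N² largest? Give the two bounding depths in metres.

175–215 m

Compute the density gradient over each adjacent pair:
  79–175 m: Δρ/Δz = 0.46/96 = 4.8 × 10⁻³ kg m⁻⁴
  175–215 m: Δρ/Δz = 0.36/40 = 9.0 × 10⁻³ kg m⁻⁴
  215–224 m: Δρ/Δz = 0.05/9 = 5.6 × 10⁻³ kg m⁻⁴
The largest gradient is in the 175–215 m interval — the pycnocline.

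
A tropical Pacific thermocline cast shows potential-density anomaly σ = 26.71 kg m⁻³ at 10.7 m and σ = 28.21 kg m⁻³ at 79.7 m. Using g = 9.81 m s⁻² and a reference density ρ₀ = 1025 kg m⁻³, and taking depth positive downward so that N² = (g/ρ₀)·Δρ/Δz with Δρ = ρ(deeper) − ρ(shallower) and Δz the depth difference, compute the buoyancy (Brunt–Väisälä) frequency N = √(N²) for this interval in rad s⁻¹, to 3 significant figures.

Δρ = 1028.21 − 1026.71 = 1.50 kg m⁻³ over Δz = 79.7 − 10.7 = 69 m.
N² = (9.81/1025) × (1.50/69) = 2.0806 × 10⁻⁴ s⁻².
N = √(2.0806 × 10⁻⁴) = 0.014424 rad s⁻¹ ≈ 0.0144 rad s⁻¹.

0.0144 rad s⁻¹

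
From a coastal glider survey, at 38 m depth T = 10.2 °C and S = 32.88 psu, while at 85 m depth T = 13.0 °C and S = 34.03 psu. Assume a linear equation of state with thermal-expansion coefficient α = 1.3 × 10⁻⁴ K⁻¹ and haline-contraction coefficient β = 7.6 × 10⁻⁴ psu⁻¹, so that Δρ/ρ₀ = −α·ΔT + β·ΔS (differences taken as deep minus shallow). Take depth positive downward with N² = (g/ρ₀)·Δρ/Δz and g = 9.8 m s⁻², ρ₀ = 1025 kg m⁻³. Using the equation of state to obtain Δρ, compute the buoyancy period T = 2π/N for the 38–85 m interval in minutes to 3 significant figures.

10.2 min

ΔT = +2.8 K, ΔS = +1.15 psu (deep − shallow).
Δρ/ρ₀ = −αΔT + βΔS = -3.64 × 10⁻⁴ + 8.74 × 10⁻⁴ = 5.10 × 10⁻⁴, so Δρ ≈ 0.5228 kg m⁻³.
N² = (g/ρ₀)·Δρ/Δz = g·(Δρ/ρ₀)/Δz = 9.8 × 5.10 × 10⁻⁴ / 47 = 1.0634 × 10⁻⁴ s⁻².
N = √(1.0634 × 10⁻⁴) = 0.010312 rad s⁻¹ → T = 2π/N = 609.31 s = 10.155 min ≈ 10.2 min.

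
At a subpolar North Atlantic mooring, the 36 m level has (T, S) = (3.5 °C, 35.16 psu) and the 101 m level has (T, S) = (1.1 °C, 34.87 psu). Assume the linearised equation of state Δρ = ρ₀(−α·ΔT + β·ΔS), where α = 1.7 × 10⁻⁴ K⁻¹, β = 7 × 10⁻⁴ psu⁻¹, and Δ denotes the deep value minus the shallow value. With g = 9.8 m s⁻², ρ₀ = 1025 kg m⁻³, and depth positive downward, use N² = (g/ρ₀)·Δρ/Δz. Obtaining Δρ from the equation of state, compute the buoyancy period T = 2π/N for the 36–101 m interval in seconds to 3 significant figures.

1.13 × 10³ s

ΔT = -2.4 K, ΔS = -0.29 psu (deep − shallow).
Δρ/ρ₀ = −αΔT + βΔS = 4.08 × 10⁻⁴ − 2.03 × 10⁻⁴ = 2.05 × 10⁻⁴, so Δρ ≈ 0.2101 kg m⁻³.
N² = (g/ρ₀)·Δρ/Δz = g·(Δρ/ρ₀)/Δz = 9.8 × 2.05 × 10⁻⁴ / 65 = 3.0908 × 10⁻⁵ s⁻².
N = √(3.0908 × 10⁻⁵) = 5.5595 × 10⁻³ rad s⁻¹ → T = 2π/N = 1.1302 × 10³ s ≈ 1.13 × 10³ s.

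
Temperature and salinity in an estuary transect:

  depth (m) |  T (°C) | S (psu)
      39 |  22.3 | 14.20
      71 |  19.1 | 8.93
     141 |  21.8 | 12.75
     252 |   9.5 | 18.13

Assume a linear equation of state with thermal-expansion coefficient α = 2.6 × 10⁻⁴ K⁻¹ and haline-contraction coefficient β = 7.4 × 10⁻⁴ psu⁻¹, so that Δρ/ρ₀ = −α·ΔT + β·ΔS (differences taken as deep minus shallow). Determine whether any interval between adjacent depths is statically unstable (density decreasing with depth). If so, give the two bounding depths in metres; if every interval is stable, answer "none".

Evaluate Δρ/ρ₀ = −αΔT + βΔS across each adjacent pair:
  39–71 m: −αΔT+βΔS = −(2.6 × 10⁻⁴)(-3.2)+(7.4 × 10⁻⁴)(-5.27) = -3.1 × 10⁻³ → UNSTABLE
  71–141 m: −αΔT+βΔS = −(2.6 × 10⁻⁴)(+2.7)+(7.4 × 10⁻⁴)(+3.82) = 2.1 × 10⁻³ → stable
  141–252 m: −αΔT+βΔS = −(2.6 × 10⁻⁴)(-12.3)+(7.4 × 10⁻⁴)(+5.38) = 7.2 × 10⁻³ → stable
The 39–71 m interval has Δρ < 0: lighter water underlies denser water.

39–71 m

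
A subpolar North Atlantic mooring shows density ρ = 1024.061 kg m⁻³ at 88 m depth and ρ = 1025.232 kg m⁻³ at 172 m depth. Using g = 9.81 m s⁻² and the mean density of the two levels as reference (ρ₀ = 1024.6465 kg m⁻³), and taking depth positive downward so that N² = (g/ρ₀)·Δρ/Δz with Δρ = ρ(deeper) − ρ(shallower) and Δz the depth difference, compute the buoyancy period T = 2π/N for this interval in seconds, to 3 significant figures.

Δρ = 1025.232 − 1024.061 = 1.171 kg m⁻³ over Δz = 172 − 88 = 84 m.
N² = (9.81/1024.6465) × (1.171/84) = 1.3347 × 10⁻⁴ s⁻².
N = √(1.3347 × 10⁻⁴) = 0.011553 rad s⁻¹, so T = 2π/N = 543.86 s ≈ 544 s.

544 s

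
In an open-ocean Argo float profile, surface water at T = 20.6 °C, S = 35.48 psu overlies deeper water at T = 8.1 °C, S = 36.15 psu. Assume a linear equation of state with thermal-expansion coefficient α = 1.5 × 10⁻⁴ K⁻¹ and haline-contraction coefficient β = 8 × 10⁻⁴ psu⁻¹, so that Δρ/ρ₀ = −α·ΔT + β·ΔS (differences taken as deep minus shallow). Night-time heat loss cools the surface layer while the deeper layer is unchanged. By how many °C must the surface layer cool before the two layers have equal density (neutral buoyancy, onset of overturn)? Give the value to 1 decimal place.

16.1 °C

Neutral buoyancy requires Δρ = 0, i.e. −α(T_deep − T_surf′) + β(S_deep − S_surf) = 0.
T_surf′ = T_deep − (β/α)·ΔS = 8.1 − (8 × 10⁻⁴/1.5 × 10⁻⁴)·(+0.67) = 4.527 °C.
Cooling required: 20.6 − (4.527) = 16.073 °C.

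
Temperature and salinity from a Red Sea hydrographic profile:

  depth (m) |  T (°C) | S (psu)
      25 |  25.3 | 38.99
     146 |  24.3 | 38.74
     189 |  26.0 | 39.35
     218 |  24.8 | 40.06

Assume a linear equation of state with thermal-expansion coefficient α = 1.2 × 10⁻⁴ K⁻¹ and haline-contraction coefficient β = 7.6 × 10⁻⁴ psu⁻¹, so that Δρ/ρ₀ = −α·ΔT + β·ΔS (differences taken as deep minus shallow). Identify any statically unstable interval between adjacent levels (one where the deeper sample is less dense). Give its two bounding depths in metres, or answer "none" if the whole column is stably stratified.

25–146 m

Evaluate Δρ/ρ₀ = −αΔT + βΔS across each adjacent pair:
  25–146 m: −αΔT+βΔS = −(1.2 × 10⁻⁴)(-1.0)+(7.6 × 10⁻⁴)(-0.25) = -7.0 × 10⁻⁵ → UNSTABLE
  146–189 m: −αΔT+βΔS = −(1.2 × 10⁻⁴)(+1.7)+(7.6 × 10⁻⁴)(+0.61) = 2.6 × 10⁻⁴ → stable
  189–218 m: −αΔT+βΔS = −(1.2 × 10⁻⁴)(-1.2)+(7.6 × 10⁻⁴)(+0.71) = 6.8 × 10⁻⁴ → stable
The 25–146 m interval has Δρ < 0: lighter water underlies denser water.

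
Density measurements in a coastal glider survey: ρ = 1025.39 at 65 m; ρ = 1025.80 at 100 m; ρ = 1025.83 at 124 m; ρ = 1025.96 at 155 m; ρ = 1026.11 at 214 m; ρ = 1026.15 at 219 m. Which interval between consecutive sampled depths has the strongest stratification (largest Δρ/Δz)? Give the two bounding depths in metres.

65–100 m

Compute the density gradient over each adjacent pair:
  65–100 m: Δρ/Δz = 0.41/35 = 0.012 kg m⁻⁴
  100–124 m: Δρ/Δz = 0.03/24 = 1.3 × 10⁻³ kg m⁻⁴
  124–155 m: Δρ/Δz = 0.13/31 = 4.2 × 10⁻³ kg m⁻⁴
  155–214 m: Δρ/Δz = 0.15/59 = 2.5 × 10⁻³ kg m⁻⁴
  214–219 m: Δρ/Δz = 0.04/5 = 8.0 × 10⁻³ kg m⁻⁴
The largest gradient is in the 65–100 m interval — the pycnocline.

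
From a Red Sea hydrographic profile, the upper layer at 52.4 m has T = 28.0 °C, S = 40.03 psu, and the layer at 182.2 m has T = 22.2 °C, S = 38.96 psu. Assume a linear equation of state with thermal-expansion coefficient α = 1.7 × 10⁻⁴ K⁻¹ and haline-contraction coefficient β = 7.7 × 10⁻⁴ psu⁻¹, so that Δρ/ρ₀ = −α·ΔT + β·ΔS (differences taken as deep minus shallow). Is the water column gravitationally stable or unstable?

ΔT = 22.2 − 28.0 = -5.8 K and ΔS = 38.96 − 40.03 = -1.07 psu (deep − shallow).
−αΔT = 9.86 × 10⁻⁴; βΔS = -8.239 × 10⁻⁴; sum Δρ/ρ₀ = 1.621 × 10⁻⁴.
Δρ/ρ₀ > 0, so Δρ > 0: deeper water is denser → statically stable.

stable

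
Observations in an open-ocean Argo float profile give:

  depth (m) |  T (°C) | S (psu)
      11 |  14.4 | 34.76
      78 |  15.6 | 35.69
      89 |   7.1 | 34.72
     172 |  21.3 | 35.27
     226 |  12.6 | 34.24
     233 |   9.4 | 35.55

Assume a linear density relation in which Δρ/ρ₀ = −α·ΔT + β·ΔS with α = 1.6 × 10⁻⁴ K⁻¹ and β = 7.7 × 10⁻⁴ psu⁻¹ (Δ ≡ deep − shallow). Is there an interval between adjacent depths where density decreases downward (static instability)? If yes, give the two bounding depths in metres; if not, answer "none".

Evaluate Δρ/ρ₀ = −αΔT + βΔS across each adjacent pair:
  11–78 m: −αΔT+βΔS = −(1.6 × 10⁻⁴)(+1.2)+(7.7 × 10⁻⁴)(+0.93) = 5.2 × 10⁻⁴ → stable
  78–89 m: −αΔT+βΔS = −(1.6 × 10⁻⁴)(-8.5)+(7.7 × 10⁻⁴)(-0.97) = 6.1 × 10⁻⁴ → stable
  89–172 m: −αΔT+βΔS = −(1.6 × 10⁻⁴)(+14.2)+(7.7 × 10⁻⁴)(+0.55) = -1.8 × 10⁻³ → UNSTABLE
  172–226 m: −αΔT+βΔS = −(1.6 × 10⁻⁴)(-8.7)+(7.7 × 10⁻⁴)(-1.03) = 6.0 × 10⁻⁴ → stable
  226–233 m: −αΔT+βΔS = −(1.6 × 10⁻⁴)(-3.2)+(7.7 × 10⁻⁴)(+1.31) = 1.5 × 10⁻³ → stable
The 89–172 m interval has Δρ < 0: lighter water underlies denser water.

89–172 m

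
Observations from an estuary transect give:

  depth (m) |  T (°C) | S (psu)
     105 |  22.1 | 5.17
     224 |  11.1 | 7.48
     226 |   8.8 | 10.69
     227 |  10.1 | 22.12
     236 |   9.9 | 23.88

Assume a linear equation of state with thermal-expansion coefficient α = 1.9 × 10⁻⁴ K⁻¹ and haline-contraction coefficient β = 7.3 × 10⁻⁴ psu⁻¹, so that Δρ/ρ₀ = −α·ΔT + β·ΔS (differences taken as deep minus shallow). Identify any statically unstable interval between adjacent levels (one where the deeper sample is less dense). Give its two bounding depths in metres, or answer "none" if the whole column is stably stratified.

Evaluate Δρ/ρ₀ = −αΔT + βΔS across each adjacent pair:
  105–224 m: −αΔT+βΔS = −(1.9 × 10⁻⁴)(-11.0)+(7.3 × 10⁻⁴)(+2.31) = 3.8 × 10⁻³ → stable
  224–226 m: −αΔT+βΔS = −(1.9 × 10⁻⁴)(-2.3)+(7.3 × 10⁻⁴)(+3.21) = 2.8 × 10⁻³ → stable
  226–227 m: −αΔT+βΔS = −(1.9 × 10⁻⁴)(+1.3)+(7.3 × 10⁻⁴)(+11.43) = 8.1 × 10⁻³ → stable
  227–236 m: −αΔT+βΔS = −(1.9 × 10⁻⁴)(-0.2)+(7.3 × 10⁻⁴)(+1.76) = 1.3 × 10⁻³ → stable
Every interval has Δρ > 0: the column is stably stratified throughout.

none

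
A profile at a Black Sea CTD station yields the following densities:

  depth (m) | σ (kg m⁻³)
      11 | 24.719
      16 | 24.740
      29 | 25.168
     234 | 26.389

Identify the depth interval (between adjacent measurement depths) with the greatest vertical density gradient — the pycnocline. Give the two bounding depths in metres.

Compute the density gradient over each adjacent pair:
  11–16 m: Δρ/Δz = 0.021/5 = 4.2 × 10⁻³ kg m⁻⁴
  16–29 m: Δρ/Δz = 0.428/13 = 0.033 kg m⁻⁴
  29–234 m: Δρ/Δz = 1.221/205 = 6.0 × 10⁻³ kg m⁻⁴
The largest gradient is in the 16–29 m interval — the pycnocline.

16–29 m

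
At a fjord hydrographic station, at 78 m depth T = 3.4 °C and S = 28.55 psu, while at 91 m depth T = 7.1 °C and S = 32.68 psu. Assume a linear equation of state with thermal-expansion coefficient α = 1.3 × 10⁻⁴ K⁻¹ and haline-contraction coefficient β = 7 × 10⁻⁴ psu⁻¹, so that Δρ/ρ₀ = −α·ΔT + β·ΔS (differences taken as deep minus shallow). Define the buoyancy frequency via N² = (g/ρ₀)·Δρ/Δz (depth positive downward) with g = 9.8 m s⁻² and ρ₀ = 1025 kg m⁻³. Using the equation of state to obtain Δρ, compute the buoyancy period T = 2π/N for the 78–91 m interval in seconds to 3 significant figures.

147 s

ΔT = +3.7 K, ΔS = +4.13 psu (deep − shallow).
Δρ/ρ₀ = −αΔT + βΔS = -4.81 × 10⁻⁴ + 2.891 × 10⁻³ = 2.41 × 10⁻³, so Δρ ≈ 2.470 kg m⁻³.
N² = (g/ρ₀)·Δρ/Δz = g·(Δρ/ρ₀)/Δz = 9.8 × 2.41 × 10⁻³ / 13 = 1.8168 × 10⁻³ s⁻².
N = √(1.8168 × 10⁻³) = 0.042624 rad s⁻¹ → T = 2π/N = 147.41 s ≈ 147 s.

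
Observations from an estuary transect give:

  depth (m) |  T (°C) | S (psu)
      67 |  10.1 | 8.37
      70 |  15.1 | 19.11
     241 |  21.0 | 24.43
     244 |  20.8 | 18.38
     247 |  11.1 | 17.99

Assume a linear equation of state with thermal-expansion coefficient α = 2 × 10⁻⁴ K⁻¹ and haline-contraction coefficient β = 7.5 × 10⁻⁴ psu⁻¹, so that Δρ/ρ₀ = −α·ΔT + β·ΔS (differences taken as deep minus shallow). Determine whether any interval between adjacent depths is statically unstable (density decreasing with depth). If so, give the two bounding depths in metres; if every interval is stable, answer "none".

241–244 m

Evaluate Δρ/ρ₀ = −αΔT + βΔS across each adjacent pair:
  67–70 m: −αΔT+βΔS = −(2 × 10⁻⁴)(+5.0)+(7.5 × 10⁻⁴)(+10.74) = 7.1 × 10⁻³ → stable
  70–241 m: −αΔT+βΔS = −(2 × 10⁻⁴)(+5.9)+(7.5 × 10⁻⁴)(+5.32) = 2.8 × 10⁻³ → stable
  241–244 m: −αΔT+βΔS = −(2 × 10⁻⁴)(-0.2)+(7.5 × 10⁻⁴)(-6.05) = -4.5 × 10⁻³ → UNSTABLE
  244–247 m: −αΔT+βΔS = −(2 × 10⁻⁴)(-9.7)+(7.5 × 10⁻⁴)(-0.39) = 1.6 × 10⁻³ → stable
The 241–244 m interval has Δρ < 0: lighter water underlies denser water.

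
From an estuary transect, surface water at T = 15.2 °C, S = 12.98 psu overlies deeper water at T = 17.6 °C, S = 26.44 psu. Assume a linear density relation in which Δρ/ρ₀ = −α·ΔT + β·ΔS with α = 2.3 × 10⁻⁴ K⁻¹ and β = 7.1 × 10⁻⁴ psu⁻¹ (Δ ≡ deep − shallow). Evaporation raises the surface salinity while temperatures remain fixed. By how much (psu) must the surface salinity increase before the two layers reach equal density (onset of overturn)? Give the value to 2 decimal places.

Neutral buoyancy requires −α(T_deep − T_surf) + β(S_deep − S_surf′) = 0.
S_surf′ = S_deep − (α/β)·ΔT = 26.44 − (2.3 × 10⁻⁴/7.1 × 10⁻⁴)·(+2.4) = 25.6625 psu.
Increase required: 25.6625 − 12.98 = 12.6825 psu.

12.68 psu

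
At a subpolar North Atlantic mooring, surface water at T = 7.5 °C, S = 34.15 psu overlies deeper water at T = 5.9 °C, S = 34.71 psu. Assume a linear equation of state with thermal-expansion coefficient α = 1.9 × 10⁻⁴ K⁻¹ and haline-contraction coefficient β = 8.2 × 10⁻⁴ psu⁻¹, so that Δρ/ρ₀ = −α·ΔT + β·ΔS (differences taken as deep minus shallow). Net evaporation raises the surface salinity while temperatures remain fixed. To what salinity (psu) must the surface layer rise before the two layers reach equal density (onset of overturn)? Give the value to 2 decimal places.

35.08 psu

Neutral buoyancy requires −α(T_deep − T_surf) + β(S_deep − S_surf′) = 0.
S_surf′ = S_deep − (α/β)·ΔT = 34.71 − (1.9 × 10⁻⁴/8.2 × 10⁻⁴)·(-1.6) = 35.0807 psu.
Increase required: 35.0807 − 34.15 = 0.9307 psu.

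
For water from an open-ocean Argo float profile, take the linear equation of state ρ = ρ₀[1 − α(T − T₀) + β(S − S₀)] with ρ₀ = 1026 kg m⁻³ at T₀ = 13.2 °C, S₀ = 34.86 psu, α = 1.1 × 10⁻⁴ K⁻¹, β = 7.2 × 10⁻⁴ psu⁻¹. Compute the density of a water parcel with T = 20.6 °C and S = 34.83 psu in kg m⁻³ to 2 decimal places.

1025.14 kg m⁻³

T − T₀ = +7.4 K, S − S₀ = -0.03 psu.
Bracket = 1 − α·(+7.4) + β·(-0.03) = 1 + (-8.356 × 10⁻⁴) = 0.9991644.
ρ = 1026 × 0.9991644 = 1025.14 kg m⁻³.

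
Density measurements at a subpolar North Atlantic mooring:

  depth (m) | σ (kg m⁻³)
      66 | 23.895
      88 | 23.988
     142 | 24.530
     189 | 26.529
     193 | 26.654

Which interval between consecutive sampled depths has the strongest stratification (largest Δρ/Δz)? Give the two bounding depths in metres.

142–189 m

Compute the density gradient over each adjacent pair:
  66–88 m: Δρ/Δz = 0.093/22 = 4.2 × 10⁻³ kg m⁻⁴
  88–142 m: Δρ/Δz = 0.542/54 = 0.010 kg m⁻⁴
  142–189 m: Δρ/Δz = 1.999/47 = 0.043 kg m⁻⁴
  189–193 m: Δρ/Δz = 0.125/4 = 0.031 kg m⁻⁴
The largest gradient is in the 142–189 m interval — the pycnocline.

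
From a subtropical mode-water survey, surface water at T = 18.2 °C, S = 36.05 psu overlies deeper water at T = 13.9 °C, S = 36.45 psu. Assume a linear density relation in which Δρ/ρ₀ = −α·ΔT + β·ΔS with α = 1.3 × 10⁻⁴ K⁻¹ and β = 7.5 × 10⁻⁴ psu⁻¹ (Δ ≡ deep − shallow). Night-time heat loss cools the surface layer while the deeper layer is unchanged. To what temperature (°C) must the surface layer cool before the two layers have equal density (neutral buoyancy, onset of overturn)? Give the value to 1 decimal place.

11.6 °C

Neutral buoyancy requires Δρ = 0, i.e. −α(T_deep − T_surf′) + β(S_deep − S_surf) = 0.
T_surf′ = T_deep − (β/α)·ΔS = 13.9 − (7.5 × 10⁻⁴/1.3 × 10⁻⁴)·(+0.40) = 11.592 °C.
Cooling required: 18.2 − (11.592) = 6.608 °C.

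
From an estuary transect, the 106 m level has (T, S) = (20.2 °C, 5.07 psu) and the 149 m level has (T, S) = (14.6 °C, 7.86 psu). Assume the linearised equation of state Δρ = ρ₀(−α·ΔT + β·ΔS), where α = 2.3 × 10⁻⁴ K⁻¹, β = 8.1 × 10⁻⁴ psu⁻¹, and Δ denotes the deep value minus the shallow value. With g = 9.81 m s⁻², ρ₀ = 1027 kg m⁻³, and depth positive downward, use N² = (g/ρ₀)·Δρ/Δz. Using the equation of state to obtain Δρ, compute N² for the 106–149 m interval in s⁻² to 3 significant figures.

ΔT = -5.6 K, ΔS = +2.79 psu (deep − shallow).
Δρ/ρ₀ = −αΔT + βΔS = 1.288 × 10⁻³ + 2.2599 × 10⁻³ = 3.5479 × 10⁻³, so Δρ ≈ 3.644 kg m⁻³.
N² = (g/ρ₀)·Δρ/Δz = g·(Δρ/ρ₀)/Δz = 9.81 × 3.5479 × 10⁻³ / 43 = 8.0942 × 10⁻⁴ s⁻² ≈ 8.09 × 10⁻⁴ s⁻².

8.09 × 10⁻⁴ s⁻²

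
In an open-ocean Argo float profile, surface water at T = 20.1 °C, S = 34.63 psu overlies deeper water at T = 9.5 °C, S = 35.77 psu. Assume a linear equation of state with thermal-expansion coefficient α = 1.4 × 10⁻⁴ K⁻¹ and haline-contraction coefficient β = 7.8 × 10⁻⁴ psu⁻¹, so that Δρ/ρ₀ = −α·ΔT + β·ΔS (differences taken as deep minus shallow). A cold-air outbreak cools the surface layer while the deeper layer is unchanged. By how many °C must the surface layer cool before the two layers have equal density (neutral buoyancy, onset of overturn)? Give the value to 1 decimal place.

17.0 °C

Neutral buoyancy requires Δρ = 0, i.e. −α(T_deep − T_surf′) + β(S_deep − S_surf) = 0.
T_surf′ = T_deep − (β/α)·ΔS = 9.5 − (7.8 × 10⁻⁴/1.4 × 10⁻⁴)·(+1.14) = 3.149 °C.
Cooling required: 20.1 − (3.149) = 16.951 °C.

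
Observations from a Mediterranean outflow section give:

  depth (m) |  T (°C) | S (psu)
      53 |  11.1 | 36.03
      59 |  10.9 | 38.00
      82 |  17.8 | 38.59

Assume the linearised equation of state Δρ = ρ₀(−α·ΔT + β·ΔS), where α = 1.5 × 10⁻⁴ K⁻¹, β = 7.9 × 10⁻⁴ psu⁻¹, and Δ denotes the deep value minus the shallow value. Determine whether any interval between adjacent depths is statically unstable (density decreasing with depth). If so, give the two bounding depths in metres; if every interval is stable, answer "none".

59–82 m

Evaluate Δρ/ρ₀ = −αΔT + βΔS across each adjacent pair:
  53–59 m: −αΔT+βΔS = −(1.5 × 10⁻⁴)(-0.2)+(7.9 × 10⁻⁴)(+1.97) = 1.6 × 10⁻³ → stable
  59–82 m: −αΔT+βΔS = −(1.5 × 10⁻⁴)(+6.9)+(7.9 × 10⁻⁴)(+0.59) = -5.7 × 10⁻⁴ → UNSTABLE
The 59–82 m interval has Δρ < 0: lighter water underlies denser water.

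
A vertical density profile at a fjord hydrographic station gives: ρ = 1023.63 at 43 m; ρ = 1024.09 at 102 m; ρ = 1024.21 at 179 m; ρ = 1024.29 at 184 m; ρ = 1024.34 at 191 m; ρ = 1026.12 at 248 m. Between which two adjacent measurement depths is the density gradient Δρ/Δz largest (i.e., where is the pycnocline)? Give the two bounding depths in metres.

Compute the density gradient over each adjacent pair:
  43–102 m: Δρ/Δz = 0.46/59 = 7.8 × 10⁻³ kg m⁻⁴
  102–179 m: Δρ/Δz = 0.12/77 = 1.6 × 10⁻³ kg m⁻⁴
  179–184 m: Δρ/Δz = 0.08/5 = 0.016 kg m⁻⁴
  184–191 m: Δρ/Δz = 0.05/7 = 7.1 × 10⁻³ kg m⁻⁴
  191–248 m: Δρ/Δz = 1.78/57 = 0.031 kg m⁻⁴
The largest gradient is in the 191–248 m interval — the pycnocline.

191–248 m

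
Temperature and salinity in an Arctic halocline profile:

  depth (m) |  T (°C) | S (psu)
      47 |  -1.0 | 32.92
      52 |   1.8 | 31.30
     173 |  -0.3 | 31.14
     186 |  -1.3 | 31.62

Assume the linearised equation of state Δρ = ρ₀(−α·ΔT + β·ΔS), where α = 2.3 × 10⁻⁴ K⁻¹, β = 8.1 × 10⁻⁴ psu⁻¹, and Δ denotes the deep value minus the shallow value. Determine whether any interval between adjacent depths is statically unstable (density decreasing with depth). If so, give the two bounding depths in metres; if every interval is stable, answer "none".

47–52 m

Evaluate Δρ/ρ₀ = −αΔT + βΔS across each adjacent pair:
  47–52 m: −αΔT+βΔS = −(2.3 × 10⁻⁴)(+2.8)+(8.1 × 10⁻⁴)(-1.62) = -2.0 × 10⁻³ → UNSTABLE
  52–173 m: −αΔT+βΔS = −(2.3 × 10⁻⁴)(-2.1)+(8.1 × 10⁻⁴)(-0.16) = 3.5 × 10⁻⁴ → stable
  173–186 m: −αΔT+βΔS = −(2.3 × 10⁻⁴)(-1.0)+(8.1 × 10⁻⁴)(+0.48) = 6.2 × 10⁻⁴ → stable
The 47–52 m interval has Δρ < 0: lighter water underlies denser water.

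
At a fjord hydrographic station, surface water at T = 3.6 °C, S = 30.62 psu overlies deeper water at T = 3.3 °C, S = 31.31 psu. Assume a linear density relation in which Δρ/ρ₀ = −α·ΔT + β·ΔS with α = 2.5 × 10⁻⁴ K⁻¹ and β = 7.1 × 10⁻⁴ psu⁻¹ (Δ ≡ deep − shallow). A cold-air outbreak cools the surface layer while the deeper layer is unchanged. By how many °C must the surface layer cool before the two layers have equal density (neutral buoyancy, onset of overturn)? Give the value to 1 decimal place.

Neutral buoyancy requires Δρ = 0, i.e. −α(T_deep − T_surf′) + β(S_deep − S_surf) = 0.
T_surf′ = T_deep − (β/α)·ΔS = 3.3 − (7.1 × 10⁻⁴/2.5 × 10⁻⁴)·(+0.69) = 1.340 °C.
Cooling required: 3.6 − (1.340) = 2.260 °C.

2.3 °C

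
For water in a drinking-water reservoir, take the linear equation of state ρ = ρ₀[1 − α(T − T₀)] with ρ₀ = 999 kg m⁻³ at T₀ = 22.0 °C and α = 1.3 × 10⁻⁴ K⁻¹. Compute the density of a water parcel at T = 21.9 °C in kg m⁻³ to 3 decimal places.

999.013 kg m⁻³

T − T₀ = -0.1 K.
Bracket = 1 − α·(-0.1) = 1 + (1.30 × 10⁻⁵) = 1.0000130.
ρ = 999 × 1.0000130 = 999.013 kg m⁻³.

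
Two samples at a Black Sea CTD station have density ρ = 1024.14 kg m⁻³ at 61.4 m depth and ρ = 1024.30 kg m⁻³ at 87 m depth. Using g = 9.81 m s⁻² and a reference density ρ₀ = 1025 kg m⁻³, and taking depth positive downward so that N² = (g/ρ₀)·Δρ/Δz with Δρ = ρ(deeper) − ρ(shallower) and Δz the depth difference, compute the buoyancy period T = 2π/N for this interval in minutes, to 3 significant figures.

Δρ = 1024.30 − 1024.14 = 0.16 kg m⁻³ over Δz = 87 − 61.4 = 25.6 m.
N² = (9.81/1025) × (0.16/25.6) = 5.9817 × 10⁻⁵ s⁻².
N = √(5.9817 × 10⁻⁵) = 7.7341 × 10⁻³ rad s⁻¹, so T = 2π/N = 812.40 s = 13.540 min ≈ 13.5 min.
A positive N² confirms static stability across the interval.

13.5 min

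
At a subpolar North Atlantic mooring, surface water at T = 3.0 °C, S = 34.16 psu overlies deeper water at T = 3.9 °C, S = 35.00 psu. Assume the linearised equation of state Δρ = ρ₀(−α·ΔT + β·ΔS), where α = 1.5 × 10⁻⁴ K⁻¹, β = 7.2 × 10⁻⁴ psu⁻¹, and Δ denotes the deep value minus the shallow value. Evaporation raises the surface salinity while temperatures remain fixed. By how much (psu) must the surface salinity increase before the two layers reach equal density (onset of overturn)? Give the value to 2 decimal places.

Neutral buoyancy requires −α(T_deep − T_surf) + β(S_deep − S_surf′) = 0.
S_surf′ = S_deep − (α/β)·ΔT = 35.00 − (1.5 × 10⁻⁴/7.2 × 10⁻⁴)·(+0.9) = 34.8125 psu.
Increase required: 34.8125 − 34.16 = 0.6525 psu.

0.65 psu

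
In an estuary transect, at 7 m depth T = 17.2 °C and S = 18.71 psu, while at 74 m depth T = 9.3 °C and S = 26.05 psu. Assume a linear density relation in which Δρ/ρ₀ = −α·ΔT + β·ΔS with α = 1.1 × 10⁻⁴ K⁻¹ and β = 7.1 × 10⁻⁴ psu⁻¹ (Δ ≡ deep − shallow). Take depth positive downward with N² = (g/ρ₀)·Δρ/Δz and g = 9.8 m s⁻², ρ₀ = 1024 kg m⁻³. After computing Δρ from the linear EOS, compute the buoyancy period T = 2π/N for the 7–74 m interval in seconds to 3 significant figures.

ΔT = -7.9 K, ΔS = +7.34 psu (deep − shallow).
Δρ/ρ₀ = −αΔT + βΔS = 8.69 × 10⁻⁴ + 5.2114 × 10⁻³ = 6.0804 × 10⁻³, so Δρ ≈ 6.226 kg m⁻³.
N² = (g/ρ₀)·Δρ/Δz = g·(Δρ/ρ₀)/Δz = 9.8 × 6.0804 × 10⁻³ / 67 = 8.8937 × 10⁻⁴ s⁻².
N = √(8.8937 × 10⁻⁴) = 0.029822 rad s⁻¹ → T = 2π/N = 210.69 s ≈ 211 s.

211 s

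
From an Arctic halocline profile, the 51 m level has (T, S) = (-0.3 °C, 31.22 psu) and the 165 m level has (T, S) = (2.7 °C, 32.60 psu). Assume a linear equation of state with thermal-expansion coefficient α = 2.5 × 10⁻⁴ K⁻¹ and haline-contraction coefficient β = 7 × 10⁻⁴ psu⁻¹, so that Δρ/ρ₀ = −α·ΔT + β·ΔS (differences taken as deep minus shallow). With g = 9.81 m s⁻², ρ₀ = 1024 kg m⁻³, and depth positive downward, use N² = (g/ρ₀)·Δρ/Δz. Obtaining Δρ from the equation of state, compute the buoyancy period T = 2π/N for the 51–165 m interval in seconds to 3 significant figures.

ΔT = +3.0 K, ΔS = +1.38 psu (deep − shallow).
Δρ/ρ₀ = −αΔT + βΔS = -7.50 × 10⁻⁴ + 9.66 × 10⁻⁴ = 2.16 × 10⁻⁴, so Δρ ≈ 0.2212 kg m⁻³.
N² = (g/ρ₀)·Δρ/Δz = g·(Δρ/ρ₀)/Δz = 9.81 × 2.16 × 10⁻⁴ / 114 = 1.8587 × 10⁻⁵ s⁻².
N = √(1.8587 × 10⁻⁵) = 4.3113 × 10⁻³ rad s⁻¹ → T = 2π/N = 1.4574 × 10³ s ≈ 1.46 × 10³ s.

1.46 × 10³ s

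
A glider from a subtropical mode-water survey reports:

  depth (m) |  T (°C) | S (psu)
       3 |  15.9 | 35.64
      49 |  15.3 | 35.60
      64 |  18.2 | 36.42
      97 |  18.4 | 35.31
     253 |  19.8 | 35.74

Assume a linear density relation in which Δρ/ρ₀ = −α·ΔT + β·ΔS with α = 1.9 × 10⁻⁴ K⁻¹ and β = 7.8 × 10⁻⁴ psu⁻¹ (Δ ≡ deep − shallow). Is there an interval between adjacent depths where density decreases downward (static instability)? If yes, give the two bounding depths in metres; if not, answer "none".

64–97 m

Evaluate Δρ/ρ₀ = −αΔT + βΔS across each adjacent pair:
  3–49 m: −αΔT+βΔS = −(1.9 × 10⁻⁴)(-0.6)+(7.8 × 10⁻⁴)(-0.04) = 8.3 × 10⁻⁵ → stable
  49–64 m: −αΔT+βΔS = −(1.9 × 10⁻⁴)(+2.9)+(7.8 × 10⁻⁴)(+0.82) = 8.9 × 10⁻⁵ → stable
  64–97 m: −αΔT+βΔS = −(1.9 × 10⁻⁴)(+0.2)+(7.8 × 10⁻⁴)(-1.11) = -9.0 × 10⁻⁴ → UNSTABLE
  97–253 m: −αΔT+βΔS = −(1.9 × 10⁻⁴)(+1.4)+(7.8 × 10⁻⁴)(+0.43) = 6.9 × 10⁻⁵ → stable
The 64–97 m interval has Δρ < 0: lighter water underlies denser water.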